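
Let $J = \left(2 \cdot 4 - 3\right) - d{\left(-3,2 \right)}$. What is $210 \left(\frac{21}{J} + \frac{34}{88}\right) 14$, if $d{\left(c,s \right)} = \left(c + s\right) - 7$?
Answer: $\frac{841575}{143} \approx 5885.1$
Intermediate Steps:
$d{\left(c,s \right)} = -7 + c + s$
$J = 13$ ($J = \left(2 \cdot 4 - 3\right) - \left(-7 - 3 + 2\right) = \left(8 - 3\right) - -8 = 5 + 8 = 13$)
$210 \left(\frac{21}{J} + \frac{34}{88}\right) 14 = 210 \left(\frac{21}{13} + \frac{34}{88}\right) 14 = 210 \left(21 \cdot \frac{1}{13} + 34 \cdot \frac{1}{88}\right) 14 = 210 \left(\frac{21}{13} + \frac{17}{44}\right) 14 = 210 \cdot \frac{1145}{572} \cdot 14 = \frac{120225}{286} \cdot 14 = \frac{841575}{143}$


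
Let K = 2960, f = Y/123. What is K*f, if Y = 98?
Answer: 290080/123 ≈ 2358.4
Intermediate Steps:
f = 98/123 ≈ 0.79675
K*f = 2960*(98/123) = 290080/123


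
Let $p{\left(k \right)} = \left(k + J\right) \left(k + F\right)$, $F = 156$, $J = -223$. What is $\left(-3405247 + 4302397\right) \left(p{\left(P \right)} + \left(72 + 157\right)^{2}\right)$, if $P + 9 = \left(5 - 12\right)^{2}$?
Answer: $14868466950$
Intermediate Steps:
$P = 40$ ($P = -9 + \left(5 - 12\right)^{2} = -9 + \left(-7\right)^{2} = -9 + 49 = 40$)
$p{\left(k \right)} = \left(-223 + k\right) \left(156 + k\right)$ ($p{\left(k \right)} = \left(k - 223\right) \left(k + 156\right) = \left(-223 + k\right) \left(156 + k\right)$)
$\left(-3405247 + 4302397\right) \left(p{\left(P \right)} + \left(72 + 157\right)^{2}\right) = \left(-3405247 + 4302397\right) \left(\left(-34788 + 40^{2} - 2680\right) + \left(72 + 157\right)^{2}\right) = 897150 \left(\left(-34788 + 1600 - 2680\right) + 229^{2}\right) = 897150 \left(-35868 + 52441\right) = 897150 \cdot 16573 = 14868466950$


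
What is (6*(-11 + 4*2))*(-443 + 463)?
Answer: -360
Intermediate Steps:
(6*(-11 + 4*2))*(-443 + 463) = (6*(-11 + 8))*20 = (6*(-3))*20 = -18*20 = -360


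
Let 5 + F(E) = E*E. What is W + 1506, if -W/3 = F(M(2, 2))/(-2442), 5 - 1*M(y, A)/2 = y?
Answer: 1225915/814 ≈ 1506.0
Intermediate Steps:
M(y, A) = 10 - 2*y
F(E) = -5 + E² (F(E) = -5 + E*E = -5 + E²)
W = 31/814 (W = -3*(-5 + (10 - 2*2)²)/(-2442) = -3*(-5 + (10 - 4)²)*(-1)/2442 = -3*(-5 + 6²)*(-1)/2442 = -3*(-5 + 36)*(-1)/2442 = -93*(-1)/2442 = -3*(-31/2442) = 31/814 ≈ 0.038084)
W + 1506 = 31/814 + 1506 = 1225915/814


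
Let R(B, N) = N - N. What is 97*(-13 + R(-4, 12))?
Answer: -1261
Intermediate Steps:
R(B, N) = 0
97*(-13 + R(-4, 12)) = 97*(-13 + 0) = 97*(-13) = -1261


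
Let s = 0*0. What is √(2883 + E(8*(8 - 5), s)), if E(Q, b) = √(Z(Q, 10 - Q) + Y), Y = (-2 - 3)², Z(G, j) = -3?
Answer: √(2883 + √22) ≈ 53.737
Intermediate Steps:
s = 0
Y = 25 (Y = (-5)² = 25)
E(Q, b) = √22 (E(Q, b) = √(-3 + 25) = √22)
√(2883 + E(8*(8 - 5), s)) = √(2883 + √22)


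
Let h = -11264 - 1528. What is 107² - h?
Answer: 24241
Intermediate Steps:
h = -12792
107² - h = 107² - 1*(-12792) = 11449 + 12792 = 24241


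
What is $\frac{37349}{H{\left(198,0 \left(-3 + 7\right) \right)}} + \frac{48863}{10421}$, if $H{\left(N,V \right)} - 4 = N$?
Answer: $\frac{399084255}{2105042} \approx 189.58$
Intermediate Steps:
$H{\left(N,V \right)} = 4 + N$
$\frac{37349}{H{\left(198,0 \left(-3 + 7\right) \right)}} + \frac{48863}{10421} = \frac{37349}{4 + 198} + \frac{48863}{10421} = \frac{37349}{202} + 48863 \cdot \frac{1}{10421} = 37349 \cdot \frac{1}{202} + \frac{48863}{10421} = \frac{37349}{202} + \frac{48863}{10421} = \frac{399084255}{2105042}$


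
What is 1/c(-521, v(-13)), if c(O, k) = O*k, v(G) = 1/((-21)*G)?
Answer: -273/521 ≈ -0.52399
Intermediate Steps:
v(G) = -1/(21*G)
1/c(-521, v(-13)) = 1/(-(-521)/(21*(-13))) = 1/(-(-521)*(-1)/(21*13)) = 1/(-521*1/273) = 1/(-521/273) = -273/521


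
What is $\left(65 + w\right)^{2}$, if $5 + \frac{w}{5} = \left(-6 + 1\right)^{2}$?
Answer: $27225$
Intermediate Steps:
$w = 100$ ($w = -25 + 5 \left(-6 + 1\right)^{2} = -25 + 5 \left(-5\right)^{2} = -25 + 5 \cdot 25 = -25 + 125 = 100$)
$\left(65 + w\right)^{2} = \left(65 + 100\right)^{2} = 165^{2} = 27225$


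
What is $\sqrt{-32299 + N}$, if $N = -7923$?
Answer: $13 i \sqrt{238} \approx 200.55 i$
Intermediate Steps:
$\sqrt{-32299 + N} = \sqrt{-32299 - 7923} = \sqrt{-40222} = 13 i \sqrt{238}$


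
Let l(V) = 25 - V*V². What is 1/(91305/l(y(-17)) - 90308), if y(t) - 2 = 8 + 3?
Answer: -724/65413427 ≈ -1.1068e-5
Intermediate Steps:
y(t) = 13 (y(t) = 2 + (8 + 3) = 2 + 11 = 13)
l(V) = 25 - V³
1/(91305/l(y(-17)) - 90308) = 1/(91305/(25 - 1*13³) - 90308) = 1/(91305/(25 - 1*2197) - 90308) = 1/(91305/(25 - 2197) - 90308) = 1/(91305/(-2172) - 90308) = 1/(91305*(-1/2172) - 90308) = 1/(-30435/724 - 90308) = 1/(-65413427/724) = -724/65413427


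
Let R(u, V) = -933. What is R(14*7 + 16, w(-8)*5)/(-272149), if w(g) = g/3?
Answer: 933/272149 ≈ 0.0034283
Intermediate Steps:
w(g) = g/3 (w(g) = g*(1/3) = g/3)
R(14*7 + 16, w(-8)*5)/(-272149) = -933/(-272149) = -933*(-1/272149) = 933/272149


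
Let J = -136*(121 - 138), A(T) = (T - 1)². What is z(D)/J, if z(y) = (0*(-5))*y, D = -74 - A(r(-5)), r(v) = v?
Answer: 0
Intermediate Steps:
A(T) = (-1 + T)²
J = 2312 (J = -136*(-17) = 2312)
D = -110 (D = -74 - (-1 - 5)² = -74 - 1*(-6)² = -74 - 1*36 = -74 - 36 = -110)
z(y) = 0 (z(y) = 0*y = 0)
z(D)/J = 0/2312 = 0*(1/2312) = 0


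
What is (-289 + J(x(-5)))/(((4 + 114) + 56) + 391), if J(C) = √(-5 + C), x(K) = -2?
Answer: -289/565 + I*√7/565 ≈ -0.5115 + 0.0046827*I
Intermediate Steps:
(-289 + J(x(-5)))/(((4 + 114) + 56) + 391) = (-289 + √(-5 - 2))/(((4 + 114) + 56) + 391) = (-289 + √(-7))/((118 + 56) + 391) = (-289 + I*√7)/(174 + 391) = (-289 + I*√7)/565 = (-289 + I*√7)*(1/565) = -289/565 + I*√7/565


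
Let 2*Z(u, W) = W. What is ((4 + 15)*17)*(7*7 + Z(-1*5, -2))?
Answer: 15504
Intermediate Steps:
Z(u, W) = W/2
((4 + 15)*17)*(7*7 + Z(-1*5, -2)) = ((4 + 15)*17)*(7*7 + (½)*(-2)) = (19*17)*(49 - 1) = 323*48 = 15504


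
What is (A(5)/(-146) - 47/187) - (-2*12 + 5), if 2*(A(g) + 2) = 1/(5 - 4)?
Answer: 1024313/54604 ≈ 18.759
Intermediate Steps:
A(g) = -3/2 (A(g) = -2 + 1/(2*(5 - 4)) = -2 + (1/2)/1 = -2 + (1/2)*1 = -2 + 1/2 = -3/2)
(A(5)/(-146) - 47/187) - (-2*12 + 5) = (-3/2/(-146) - 47/187) - (-2*12 + 5) = (-3/2*(-1/146) - 47*1/187) - (-24 + 5) = (3/292 - 47/187) - 1*(-19) = -13163/54604 + 19 = 1024313/54604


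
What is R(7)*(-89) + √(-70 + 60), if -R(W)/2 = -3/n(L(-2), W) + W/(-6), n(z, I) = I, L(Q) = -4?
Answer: -5963/21 + I*√10 ≈ -283.95 + 3.1623*I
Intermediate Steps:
R(W) = 6/W + W/3 (R(W) = -2*(-3/W + W/(-6)) = -2*(-3/W + W*(-⅙)) = -2*(-3/W - W/6) = 6/W + W/3)
R(7)*(-89) + √(-70 + 60) = (6/7 + (⅓)*7)*(-89) + √(-70 + 60) = (6*(⅐) + 7/3)*(-89) + √(-10) = (6/7 + 7/3)*(-89) + I*√10 = (67/21)*(-89) + I*√10 = -5963/21 + I*√10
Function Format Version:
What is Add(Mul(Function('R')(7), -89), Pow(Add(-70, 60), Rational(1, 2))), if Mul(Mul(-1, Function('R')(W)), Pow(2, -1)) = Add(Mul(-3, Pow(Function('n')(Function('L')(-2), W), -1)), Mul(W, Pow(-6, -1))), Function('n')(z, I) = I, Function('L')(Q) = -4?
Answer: Add(Rational(-5963, 21), Mul(I, Pow(10, Rational(1, 2)))) ≈ Add(-283.95, Mul(3.1623, I))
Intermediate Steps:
Function('R')(W) = Add(Mul(6, Pow(W, -1)), Mul(Rational(1, 3), W)) (Function('R')(W) = Mul(-2, Add(Mul(-3, Pow(W, -1)), Mul(W, Pow(-6, -1)))) = Mul(-2, Add(Mul(-3, Pow(W, -1)), Mul(W, Rational(-1, 6)))) = Mul(-2, Add(Mul(-3, Pow(W, -1)), Mul(Rational(-1, 6), W))) = Add(Mul(6, Pow(W, -1)), Mul(Rational(1, 3), W)))
Add(Mul(Function('R')(7), -89), Pow(Add(-70, 60), Rational(1, 2))) = Add(Mul(Add(Mul(6, Pow(7, -1)), Mul(Rational(1, 3), 7)), -89), Pow(Add(-70, 60), Rational(1, 2))) = Add(Mul(Add(Mul(6, Rational(1, 7)), Rational(7, 3)), -89), Pow(-10, Rational(1, 2))) = Add(Mul(Add(Rational(6, 7), Rational(7, 3)), -89), Mul(I, Pow(10, Rational(1, 2)))) = Add(Mul(Rational(67, 21), -89), Mul(I, Pow(10, Rational(1, 2)))) = Add(Rational(-5963, 21), Mul(I, Pow(10, Rational(1, 2))))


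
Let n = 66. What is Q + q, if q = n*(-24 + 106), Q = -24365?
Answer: -18953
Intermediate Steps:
q = 5412 (q = 66*(-24 + 106) = 66*82 = 5412)
Q + q = -24365 + 5412 = -18953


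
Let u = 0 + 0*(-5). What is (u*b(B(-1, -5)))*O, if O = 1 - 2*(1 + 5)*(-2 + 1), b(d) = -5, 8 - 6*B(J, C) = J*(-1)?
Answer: 0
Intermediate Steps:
B(J, C) = 4/3 + J/6 (B(J, C) = 4/3 - J*(-1)/6 = 4/3 - (-1)*J/6 = 4/3 + J/6)
O = 13 (O = 1 - 12*(-1) = 1 - 2*(-6) = 1 + 12 = 13)
u = 0 (u = 0 + 0 = 0)
(u*b(B(-1, -5)))*O = (0*(-5))*13 = 0*13 = 0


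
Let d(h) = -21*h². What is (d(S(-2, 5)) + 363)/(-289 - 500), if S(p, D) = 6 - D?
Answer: -114/263 ≈ -0.43346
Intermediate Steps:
(d(S(-2, 5)) + 363)/(-289 - 500) = (-21*(6 - 1*5)² + 363)/(-289 - 500) = (-21*(6 - 5)² + 363)/(-789) = (-21*1² + 363)*(-1/789) = (-21*1 + 363)*(-1/789) = (-21 + 363)*(-1/789) = 342*(-1/789) = -114/263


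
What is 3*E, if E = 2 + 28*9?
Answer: 762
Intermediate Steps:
E = 254 (E = 2 + 252 = 254)
3*E = 3*254 = 762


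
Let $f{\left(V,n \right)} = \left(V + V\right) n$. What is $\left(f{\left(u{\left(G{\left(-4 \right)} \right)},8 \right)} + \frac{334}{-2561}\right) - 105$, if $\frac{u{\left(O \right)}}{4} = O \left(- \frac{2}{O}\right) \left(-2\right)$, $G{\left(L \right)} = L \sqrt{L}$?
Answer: $\frac{386377}{2561} \approx 150.87$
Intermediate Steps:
$G{\left(L \right)} = L^{\frac{3}{2}}$
$u{\left(O \right)} = 16$ ($u{\left(O \right)} = 4 O \left(- \frac{2}{O}\right) \left(-2\right) = 4 \left(\left(-2\right) \left(-2\right)\right) = 4 \cdot 4 = 16$)
$f{\left(V,n \right)} = 2 V n$
$\left(f{\left(u{\left(G{\left(-4 \right)} \right)},8 \right)} + \frac{334}{-2561}\right) - 105 = \left(2 \cdot 16 \cdot 8 + \frac{334}{-2561}\right) - 105 = \left(256 + 334 \left(- \frac{1}{2561}\right)\right) - 105 = \left(256 - \frac{334}{2561}\right) - 105 = \frac{655282}{2561} - 105 = \frac{386377}{2561}$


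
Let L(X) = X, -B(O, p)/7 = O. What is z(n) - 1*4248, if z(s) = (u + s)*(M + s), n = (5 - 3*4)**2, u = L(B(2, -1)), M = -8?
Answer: -2813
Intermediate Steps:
B(O, p) = -7*O
u = -14 (u = -7*2 = -14)
n = 49 (n = (5 - 12)**2 = (-7)**2 = 49)
z(s) = (-14 + s)*(-8 + s)
z(n) - 1*4248 = (112 + 49**2 - 22*49) - 1*4248 = (112 + 2401 - 1078) - 4248 = 1435 - 4248 = -2813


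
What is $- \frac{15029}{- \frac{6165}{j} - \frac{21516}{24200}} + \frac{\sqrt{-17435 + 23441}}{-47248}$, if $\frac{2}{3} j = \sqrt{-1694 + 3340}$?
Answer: $- \frac{1108868926550}{851577776139} - \frac{\sqrt{6006}}{47248} + \frac{3114196662500 \sqrt{1646}}{851577776139} \approx 147.06$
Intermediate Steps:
$j = \frac{3 \sqrt{1646}}{2}$ ($j = \frac{3 \sqrt{-1694 + 3340}}{2} = \frac{3 \sqrt{1646}}{2} \approx 60.856$)
$- \frac{15029}{- \frac{6165}{j} - \frac{21516}{24200}} + \frac{\sqrt{-17435 + 23441}}{-47248} = - \frac{15029}{- \frac{6165}{\frac{3}{2} \sqrt{1646}} - \frac{21516}{24200}} + \frac{\sqrt{-17435 + 23441}}{-47248} = - \frac{15029}{- 6165 \frac{\sqrt{1646}}{2469} - \frac{489}{550}} + \sqrt{6006} \left(- \frac{1}{47248}\right) = - \frac{15029}{- \frac{2055 \sqrt{1646}}{823} - \frac{489}{550}} - \frac{\sqrt{6006}}{47248} = - \frac{15029}{- \frac{489}{550} - \frac{2055 \sqrt{1646}}{823}} - \frac{\sqrt{6006}}{47248}$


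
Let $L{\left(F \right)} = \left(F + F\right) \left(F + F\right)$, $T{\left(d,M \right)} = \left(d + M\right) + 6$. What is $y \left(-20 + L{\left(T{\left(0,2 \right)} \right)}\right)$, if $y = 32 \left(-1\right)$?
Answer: $-7552$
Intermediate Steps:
$T{\left(d,M \right)} = 6 + M + d$ ($T{\left(d,M \right)} = \left(M + d\right) + 6 = 6 + M + d$)
$L{\left(F \right)} = 4 F^{2}$ ($L{\left(F \right)} = 2 F 2 F = 4 F^{2}$)
$y = -32$
$y \left(-20 + L{\left(T{\left(0,2 \right)} \right)}\right) = - 32 \left(-20 + 4 \left(6 + 2 + 0\right)^{2}\right) = - 32 \left(-20 + 4 \cdot 8^{2}\right) = - 32 \left(-20 + 4 \cdot 64\right) = - 32 \left(-20 + 256\right) = \left(-32\right) 236 = -7552$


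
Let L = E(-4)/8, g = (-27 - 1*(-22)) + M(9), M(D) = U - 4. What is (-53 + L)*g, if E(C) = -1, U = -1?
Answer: 2125/4 ≈ 531.25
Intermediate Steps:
M(D) = -5 (M(D) = -1 - 4 = -5)
g = -10 (g = (-27 - 1*(-22)) - 5 = (-27 + 22) - 5 = -5 - 5 = -10)
L = -⅛ (L = -1/8 = (⅛)*(-1) = -⅛ ≈ -0.12500)
(-53 + L)*g = (-53 - ⅛)*(-10) = -425/8*(-10) = 2125/4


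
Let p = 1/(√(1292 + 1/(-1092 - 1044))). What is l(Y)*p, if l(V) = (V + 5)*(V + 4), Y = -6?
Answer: 4*√1473685674/2759711 ≈ 0.055641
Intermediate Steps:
p = 2*√1473685674/2759711 (p = 1/(√(1292 + 1/(-2136))) = 1/(√(1292 - 1/2136)) = 1/(√(2759711/2136)) = 1/(√1473685674/1068) = 2*√1473685674/2759711 ≈ 0.027821)
l(V) = (4 + V)*(5 + V) (l(V) = (5 + V)*(4 + V) = (4 + V)*(5 + V))
l(Y)*p = (20 + (-6)² + 9*(-6))*(2*√1473685674/2759711) = (20 + 36 - 54)*(2*√1473685674/2759711) = 2*(2*√1473685674/2759711) = 4*√1473685674/2759711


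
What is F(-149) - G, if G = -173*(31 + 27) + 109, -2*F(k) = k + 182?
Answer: 19817/2 ≈ 9908.5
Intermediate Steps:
F(k) = -91 - k/2 (F(k) = -(k + 182)/2 = -(182 + k)/2 = -91 - k/2)
G = -9925 (G = -173*58 + 109 = -10034 + 109 = -9925)
F(-149) - G = (-91 - 1/2*(-149)) - 1*(-9925) = (-91 + 149/2) + 9925 = -33/2 + 9925 = 19817/2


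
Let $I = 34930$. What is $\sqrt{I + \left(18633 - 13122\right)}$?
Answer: $\sqrt{40441} \approx 201.1$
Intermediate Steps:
$\sqrt{I + \left(18633 - 13122\right)} = \sqrt{34930 + \left(18633 - 13122\right)} = \sqrt{34930 + 5511} = \sqrt{40441}$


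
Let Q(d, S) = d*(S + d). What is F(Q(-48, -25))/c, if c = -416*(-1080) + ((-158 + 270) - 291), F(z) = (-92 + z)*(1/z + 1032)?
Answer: 3084558037/393412476 ≈ 7.8405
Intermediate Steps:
F(z) = (-92 + z)*(1032 + 1/z)
c = 449101 (c = 449280 + (112 - 291) = 449280 - 179 = 449101)
F(Q(-48, -25))/c = (-94943 - 92*(-1/(48*(-25 - 48))) + 1032*(-48*(-25 - 48)))/449101 = (-94943 - 92/((-48*(-73))) + 1032*(-48*(-73)))*(1/449101) = (-94943 - 92/3504 + 1032*3504)*(1/449101) = (-94943 - 92*1/3504 + 3616128)*(1/449101) = (-94943 - 23/876 + 3616128)*(1/449101) = (3084558037/876)*(1/449101) = 3084558037/393412476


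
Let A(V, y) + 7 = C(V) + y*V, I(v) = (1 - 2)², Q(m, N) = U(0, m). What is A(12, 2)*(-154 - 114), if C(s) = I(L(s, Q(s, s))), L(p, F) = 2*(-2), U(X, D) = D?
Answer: -4824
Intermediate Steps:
Q(m, N) = m
L(p, F) = -4
I(v) = 1 (I(v) = (-1)² = 1)
C(s) = 1
A(V, y) = -6 + V*y (A(V, y) = -7 + (1 + y*V) = -7 + (1 + V*y) = -6 + V*y)
A(12, 2)*(-154 - 114) = (-6 + 12*2)*(-154 - 114) = (-6 + 24)*(-268) = 18*(-268) = -4824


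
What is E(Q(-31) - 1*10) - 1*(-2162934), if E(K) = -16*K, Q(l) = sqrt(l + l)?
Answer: 2163094 - 16*I*sqrt(62) ≈ 2.1631e+6 - 125.98*I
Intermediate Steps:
Q(l) = sqrt(2)*sqrt(l) (Q(l) = sqrt(2*l) = sqrt(2)*sqrt(l))
E(Q(-31) - 1*10) - 1*(-2162934) = -16*(sqrt(2)*sqrt(-31) - 1*10) - 1*(-2162934) = -16*(sqrt(2)*(I*sqrt(31)) - 10) + 2162934 = -16*(I*sqrt(62) - 10) + 2162934 = -16*(-10 + I*sqrt(62)) + 2162934 = (160 - 16*I*sqrt(62)) + 2162934 = 2163094 - 16*I*sqrt(62)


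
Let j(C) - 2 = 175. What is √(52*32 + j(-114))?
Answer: √1841 ≈ 42.907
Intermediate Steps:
j(C) = 177 (j(C) = 2 + 175 = 177)
√(52*32 + j(-114)) = √(52*32 + 177) = √(1664 + 177) = √1841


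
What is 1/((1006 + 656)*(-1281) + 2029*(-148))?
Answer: -1/2429314 ≈ -4.1164e-7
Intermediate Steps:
1/((1006 + 656)*(-1281) + 2029*(-148)) = 1/(1662*(-1281) - 300292) = 1/(-2129022 - 300292) = 1/(-2429314) = -1/2429314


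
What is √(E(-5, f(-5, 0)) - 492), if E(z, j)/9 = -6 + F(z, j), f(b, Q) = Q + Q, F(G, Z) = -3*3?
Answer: I*√627 ≈ 25.04*I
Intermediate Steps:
F(G, Z) = -9
f(b, Q) = 2*Q
E(z, j) = -135 (E(z, j) = 9*(-6 - 9) = 9*(-15) = -135)
√(E(-5, f(-5, 0)) - 492) = √(-135 - 492) = √(-627) = I*√627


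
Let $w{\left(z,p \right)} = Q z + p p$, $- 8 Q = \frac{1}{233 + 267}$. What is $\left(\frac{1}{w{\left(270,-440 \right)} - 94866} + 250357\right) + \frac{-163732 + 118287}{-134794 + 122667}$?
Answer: $\frac{119907415798864032}{478938559771} \approx 2.5036 \cdot 10^{5}$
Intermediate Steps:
$Q = - \frac{1}{4000}$ ($Q = - \frac{1}{8 \left(233 + 267\right)} = - \frac{1}{8 \cdot 500} = \left(- \frac{1}{8}\right) \frac{1}{500} = - \frac{1}{4000} \approx -0.00025$)
$w{\left(z,p \right)} = p^{2} - \frac{z}{4000}$ ($w{\left(z,p \right)} = - \frac{z}{4000} + p p = - \frac{z}{4000} + p^{2} = p^{2} - \frac{z}{4000}$)
$\left(\frac{1}{w{\left(270,-440 \right)} - 94866} + 250357\right) + \frac{-163732 + 118287}{-134794 + 122667} = \left(\frac{1}{\left(\left(-440\right)^{2} - \frac{27}{400}\right) - 94866} + 250357\right) + \frac{-163732 + 118287}{-134794 + 122667} = \left(\frac{1}{\left(193600 - \frac{27}{400}\right) - 94866} + 250357\right) - \frac{45445}{-12127} = \left(\frac{1}{\frac{77439973}{400} - 94866} + 250357\right) - - \frac{45445}{12127} = \left(\frac{1}{\frac{39493573}{400}} + 250357\right) + \frac{45445}{12127} = \left(\frac{400}{39493573} + 250357\right) + \frac{45445}{12127} = \frac{9887492455961}{39493573} + \frac{45445}{12127} = \frac{119907415798864032}{478938559771}$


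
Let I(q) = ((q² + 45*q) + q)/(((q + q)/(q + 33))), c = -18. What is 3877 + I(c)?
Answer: 4087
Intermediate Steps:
I(q) = (33 + q)*(q² + 46*q)/(2*q) (I(q) = (q² + 46*q)/(((2*q)/(33 + q))) = (q² + 46*q)/((2*q/(33 + q))) = (q² + 46*q)*((33 + q)/(2*q)) = (33 + q)*(q² + 46*q)/(2*q))
3877 + I(c) = 3877 + (759 + (½)*(-18)² + (79/2)*(-18)) = 3877 + (759 + (½)*324 - 711) = 3877 + (759 + 162 - 711) = 3877 + 210 = 4087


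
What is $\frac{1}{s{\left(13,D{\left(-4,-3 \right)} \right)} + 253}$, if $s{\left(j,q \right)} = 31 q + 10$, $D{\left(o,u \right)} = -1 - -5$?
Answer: $\frac{1}{387} \approx 0.002584$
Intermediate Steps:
$D{\left(o,u \right)} = 4$ ($D{\left(o,u \right)} = -1 + 5 = 4$)
$s{\left(j,q \right)} = 10 + 31 q$
$\frac{1}{s{\left(13,D{\left(-4,-3 \right)} \right)} + 253} = \frac{1}{\left(10 + 31 \cdot 4\right) + 253} = \frac{1}{\left(10 + 124\right) + 253} = \frac{1}{134 + 253} = \frac{1}{387}$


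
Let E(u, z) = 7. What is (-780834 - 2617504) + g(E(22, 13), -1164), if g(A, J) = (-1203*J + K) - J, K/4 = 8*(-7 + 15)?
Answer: -1996626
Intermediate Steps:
K = 256 (K = 4*(8*(-7 + 15)) = 4*(8*8) = 4*64 = 256)
g(A, J) = 256 - 1204*J (g(A, J) = (-1203*J + 256) - J = (256 - 1203*J) - J = 256 - 1204*J)
(-780834 - 2617504) + g(E(22, 13), -1164) = (-780834 - 2617504) + (256 - 1204*(-1164)) = -3398338 + (256 + 1401456) = -3398338 + 1401712 = -1996626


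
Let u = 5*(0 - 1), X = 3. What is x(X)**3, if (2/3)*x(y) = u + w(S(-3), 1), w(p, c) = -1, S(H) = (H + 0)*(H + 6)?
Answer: -729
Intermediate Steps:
S(H) = H*(6 + H)
u = -5 (u = 5*(-1) = -5)
x(y) = -9 (x(y) = 3*(-5 - 1)/2 = (3/2)*(-6) = -9)
x(X)**3 = (-9)**3 = -729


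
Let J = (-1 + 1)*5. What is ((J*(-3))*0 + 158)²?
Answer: 24964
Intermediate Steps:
J = 0 (J = 0*5 = 0)
((J*(-3))*0 + 158)² = ((0*(-3))*0 + 158)² = (0*0 + 158)² = (0 + 158)² = 158² = 24964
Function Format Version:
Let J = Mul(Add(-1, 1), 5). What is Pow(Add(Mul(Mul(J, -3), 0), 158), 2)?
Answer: 24964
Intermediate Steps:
J = 0 (J = Mul(0, 5) = 0)
Pow(Add(Mul(Mul(J, -3), 0), 158), 2) = Pow(Add(Mul(Mul(0, -3), 0), 158), 2) = Pow(Add(Mul(0, 0), 158), 2) = Pow(Add(0, 158), 2) = Pow(158, 2) = 24964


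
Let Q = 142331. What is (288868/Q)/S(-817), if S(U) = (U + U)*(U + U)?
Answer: 72217/95004376859 ≈ 7.6014e-7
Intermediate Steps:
S(U) = 4*U**2 (S(U) = (2*U)*(2*U) = 4*U**2)
(288868/Q)/S(-817) = (288868/142331)/((4*(-817)**2)) = (288868*(1/142331))/((4*667489)) = (288868/142331)/2669956 = (288868/142331)*(1/2669956) = 72217/95004376859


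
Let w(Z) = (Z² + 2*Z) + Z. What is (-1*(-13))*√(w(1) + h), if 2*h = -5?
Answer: 13*√6/2 ≈ 15.922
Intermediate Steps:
h = -5/2 (h = (½)*(-5) = -5/2 ≈ -2.5000)
w(Z) = Z² + 3*Z
(-1*(-13))*√(w(1) + h) = (-1*(-13))*√(1*(3 + 1) - 5/2) = 13*√(1*4 - 5/2) = 13*√(4 - 5/2) = 13*√(3/2) = 13*(√6/2) = 13*√6/2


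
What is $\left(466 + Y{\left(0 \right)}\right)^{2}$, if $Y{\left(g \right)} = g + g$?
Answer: $217156$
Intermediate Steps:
$Y{\left(g \right)} = 2 g$
$\left(466 + Y{\left(0 \right)}\right)^{2} = \left(466 + 2 \cdot 0\right)^{2} = \left(466 + 0\right)^{2} = 466^{2} = 217156$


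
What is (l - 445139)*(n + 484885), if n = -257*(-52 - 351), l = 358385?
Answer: -51050911824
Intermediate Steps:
n = 103571 (n = -257*(-403) = 103571)
(l - 445139)*(n + 484885) = (358385 - 445139)*(103571 + 484885) = -86754*588456 = -51050911824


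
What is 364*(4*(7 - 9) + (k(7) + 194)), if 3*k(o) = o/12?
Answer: 609973/9 ≈ 67775.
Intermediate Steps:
k(o) = o/36 (k(o) = (o/12)/3 = o/36)
364*(4*(7 - 9) + (k(7) + 194)) = 364*(4*(7 - 9) + ((1/36)*7 + 194)) = 364*(4*(-2) + (7/36 + 194)) = 364*(-8 + 6991/36) = 364*(6703/36) = 609973/9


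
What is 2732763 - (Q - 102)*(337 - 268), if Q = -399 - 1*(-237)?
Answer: 2750979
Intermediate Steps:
Q = -162 (Q = -399 + 237 = -162)
2732763 - (Q - 102)*(337 - 268) = 2732763 - (-162 - 102)*(337 - 268) = 2732763 - (-264)*69 = 2732763 - 1*(-18216) = 2732763 + 18216 = 2750979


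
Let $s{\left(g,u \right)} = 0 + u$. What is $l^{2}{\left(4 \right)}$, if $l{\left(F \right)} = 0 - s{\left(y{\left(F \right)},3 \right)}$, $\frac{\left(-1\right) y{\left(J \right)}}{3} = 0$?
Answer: $9$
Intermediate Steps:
$y{\left(J \right)} = 0$ ($y{\left(J \right)} = \left(-3\right) 0 = 0$)
$s{\left(g,u \right)} = u$
$l{\left(F \right)} = -3$ ($l{\left(F \right)} = 0 - 3 = -3$)
$l^{2}{\left(4 \right)} = \left(-3\right)^{2} = 9$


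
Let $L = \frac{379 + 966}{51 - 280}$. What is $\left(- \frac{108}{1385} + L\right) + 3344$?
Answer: $\frac{1058712203}{317165} \approx 3338.0$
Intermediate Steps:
$L = - \frac{1345}{229}$ ($L = \frac{1345}{-229} = 1345 \left(- \frac{1}{229}\right) = - \frac{1345}{229} \approx -5.8734$)
$\left(- \frac{108}{1385} + L\right) + 3344 = \left(- \frac{108}{1385} - \frac{1345}{229}\right) + 3344 = - \frac{1887557}{317165} + 3344 = \frac{1058712203}{317165}$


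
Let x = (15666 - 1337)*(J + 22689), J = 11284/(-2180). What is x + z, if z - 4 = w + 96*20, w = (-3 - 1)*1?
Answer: 177145945436/545 ≈ 3.2504e+8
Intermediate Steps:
J = -2821/545 (J = 11284*(-1/2180) = -2821/545 ≈ -5.1761)
w = -4 (w = -4*1 = -4)
x = 177144899036/545 (x = (15666 - 1337)*(-2821/545 + 22689) = 14329*(12362684/545) = 177144899036/545 ≈ 3.2504e+8)
z = 1920 (z = 4 + (-4 + 96*20) = 4 + (-4 + 1920) = 4 + 1916 = 1920)
x + z = 177144899036/545 + 1920 = 177145945436/545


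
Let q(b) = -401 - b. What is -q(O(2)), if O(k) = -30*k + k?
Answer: 343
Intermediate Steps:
O(k) = -29*k
-q(O(2)) = -(-401 - (-29)*2) = -(-401 - 1*(-58)) = -(-401 + 58) = -1*(-343) = 343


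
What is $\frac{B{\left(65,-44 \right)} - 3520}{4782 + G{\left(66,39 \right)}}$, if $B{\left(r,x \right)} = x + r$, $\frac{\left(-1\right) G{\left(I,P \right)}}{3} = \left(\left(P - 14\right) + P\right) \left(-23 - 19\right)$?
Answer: $- \frac{3499}{12846} \approx -0.27238$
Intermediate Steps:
$G{\left(I,P \right)} = -1764 + 252 P$ ($G{\left(I,P \right)} = - 3 \left(\left(P - 14\right) + P\right) \left(-23 - 19\right) = - 3 \left(\left(-14 + P\right) + P\right) \left(-42\right) = - 3 \left(-14 + 2 P\right) \left(-42\right) = - 3 \left(588 - 84 P\right) = -1764 + 252 P$)
$B{\left(r,x \right)} = r + x$
$\frac{B{\left(65,-44 \right)} - 3520}{4782 + G{\left(66,39 \right)}} = \frac{\left(65 - 44\right) - 3520}{4782 + \left(-1764 + 252 \cdot 39\right)} = \frac{21 - 3520}{4782 + \left(-1764 + 9828\right)} = - \frac{3499}{4782 + 8064} = - \frac{3499}{12846}$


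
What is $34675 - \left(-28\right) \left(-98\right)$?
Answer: $31931$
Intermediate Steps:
$34675 - \left(-28\right) \left(-98\right) = 34675 - 2744 = 31931$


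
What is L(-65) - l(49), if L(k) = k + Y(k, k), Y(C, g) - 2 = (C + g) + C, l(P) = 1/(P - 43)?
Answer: -1549/6 ≈ -258.17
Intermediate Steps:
l(P) = 1/(-43 + P)
Y(C, g) = 2 + g + 2*C (Y(C, g) = 2 + ((C + g) + C) = 2 + (g + 2*C) = 2 + g + 2*C)
L(k) = 2 + 4*k (L(k) = k + (2 + k + 2*k) = k + (2 + 3*k) = 2 + 4*k)
L(-65) - l(49) = (2 + 4*(-65)) - 1/(-43 + 49) = (2 - 260) - 1/6 = -258 - 1*⅙ = -258 - ⅙ = -1549/6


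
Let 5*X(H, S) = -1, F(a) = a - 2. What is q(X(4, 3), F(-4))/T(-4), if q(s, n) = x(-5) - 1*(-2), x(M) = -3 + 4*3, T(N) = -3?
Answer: -11/3 ≈ -3.6667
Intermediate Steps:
F(a) = -2 + a
x(M) = 9 (x(M) = -3 + 12 = 9)
X(H, S) = -⅕ (X(H, S) = (⅕)*(-1) = -⅕)
q(s, n) = 11 (q(s, n) = 9 - 1*(-2) = 9 + 2 = 11)
q(X(4, 3), F(-4))/T(-4) = 11/(-3) = 11*(-⅓) = -11/3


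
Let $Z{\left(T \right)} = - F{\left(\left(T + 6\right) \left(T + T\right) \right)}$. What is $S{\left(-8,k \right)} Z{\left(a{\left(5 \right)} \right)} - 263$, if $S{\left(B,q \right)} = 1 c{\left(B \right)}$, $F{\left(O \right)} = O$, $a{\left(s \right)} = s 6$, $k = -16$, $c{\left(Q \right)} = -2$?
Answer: $4057$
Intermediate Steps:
$a{\left(s \right)} = 6 s$
$S{\left(B,q \right)} = -2$ ($S{\left(B,q \right)} = 1 \left(-2\right) = -2$)
$Z{\left(T \right)} = - 2 T \left(6 + T\right)$ ($Z{\left(T \right)} = - \left(T + 6\right) \left(T + T\right) = - \left(6 + T\right) 2 T = - 2 T \left(6 + T\right)$)
$S{\left(-8,k \right)} Z{\left(a{\left(5 \right)} \right)} - 263 = - 2 \left(- 2 \cdot 6 \cdot 5 \left(6 + 6 \cdot 5\right)\right) - 263 = - 2 \left(\left(-2\right) 30 \left(6 + 30\right)\right) - 263 = - 2 \left(\left(-2\right) 30 \cdot 36\right) - 263 = \left(-2\right) \left(-2160\right) - 263 = 4320 - 263 = 4057$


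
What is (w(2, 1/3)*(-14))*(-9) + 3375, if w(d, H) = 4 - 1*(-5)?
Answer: 4509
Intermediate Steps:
w(d, H) = 9 (w(d, H) = 4 + 5 = 9)
(w(2, 1/3)*(-14))*(-9) + 3375 = (9*(-14))*(-9) + 3375 = -126*(-9) + 3375 = 1134 + 3375 = 4509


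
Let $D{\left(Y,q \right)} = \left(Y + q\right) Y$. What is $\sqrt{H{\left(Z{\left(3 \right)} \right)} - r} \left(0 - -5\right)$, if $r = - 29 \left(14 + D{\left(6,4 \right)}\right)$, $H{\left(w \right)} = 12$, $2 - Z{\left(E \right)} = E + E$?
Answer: $5 \sqrt{2158} \approx 232.27$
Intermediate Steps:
$D{\left(Y,q \right)} = Y \left(Y + q\right)$
$Z{\left(E \right)} = 2 - 2 E$ ($Z{\left(E \right)} = 2 - \left(E + E\right) = 2 - 2 E$)
$r = -2146$ ($r = - 29 \left(14 + 6 \left(6 + 4\right)\right) = - 29 \left(14 + 6 \cdot 10\right) = - 29 \left(14 + 60\right) = \left(-29\right) 74 = -2146$)
$\sqrt{H{\left(Z{\left(3 \right)} \right)} - r} \left(0 - -5\right) = \sqrt{12 - -2146} \left(0 - -5\right) = \sqrt{12 + 2146} \left(0 + 5\right) = \sqrt{2158} \cdot 5 = 5 \sqrt{2158}$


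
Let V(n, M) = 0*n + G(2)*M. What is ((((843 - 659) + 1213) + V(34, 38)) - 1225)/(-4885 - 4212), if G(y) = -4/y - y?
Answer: -20/9097 ≈ -0.0021985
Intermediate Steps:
G(y) = -y - 4/y
V(n, M) = -4*M (V(n, M) = 0*n + (-1*2 - 4/2)*M = 0 + (-2 - 4*½)*M = 0 + (-2 - 2)*M = 0 - 4*M = -4*M)
((((843 - 659) + 1213) + V(34, 38)) - 1225)/(-4885 - 4212) = ((((843 - 659) + 1213) - 4*38) - 1225)/(-4885 - 4212) = (((184 + 1213) - 152) - 1225)/(-9097) = ((1397 - 152) - 1225)*(-1/9097) = (1245 - 1225)*(-1/9097) = 20*(-1/9097) = -20/9097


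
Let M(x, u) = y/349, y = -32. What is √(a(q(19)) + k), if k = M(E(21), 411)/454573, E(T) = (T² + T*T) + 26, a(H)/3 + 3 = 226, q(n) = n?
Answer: √343627699615422013/22663711 ≈ 25.865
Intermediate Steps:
a(H) = 669 (a(H) = -9 + 3*226 = -9 + 678 = 669)
E(T) = 26 + 2*T² (E(T) = (T² + T²) + 26 = 2*T² + 26 = 26 + 2*T²)
M(x, u) = -32/349
k = -32/158645977 (k = -32/349/454573 = -32/349*1/454573 = -32/158645977 ≈ -2.0171e-7)
√(a(q(19)) + k) = √(669 - 32/158645977) = √(106134158581/158645977) = √343627699615422013/22663711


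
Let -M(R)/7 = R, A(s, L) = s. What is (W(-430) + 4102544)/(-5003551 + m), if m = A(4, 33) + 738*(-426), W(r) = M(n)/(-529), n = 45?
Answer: -2170246091/2813187615 ≈ -0.77145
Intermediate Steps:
M(R) = -7*R
W(r) = 315/529 (W(r) = -7*45/(-529) = -315*(-1/529) = 315/529)
m = -314384 (m = 4 + 738*(-426) = 4 - 314388 = -314384)
(W(-430) + 4102544)/(-5003551 + m) = (315/529 + 4102544)/(-5003551 - 314384) = (2170246091/529)/(-5317935) = (2170246091/529)*(-1/5317935) = -2170246091/2813187615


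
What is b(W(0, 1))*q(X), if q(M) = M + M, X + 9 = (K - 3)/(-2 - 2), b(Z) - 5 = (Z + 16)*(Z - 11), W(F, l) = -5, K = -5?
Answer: 2394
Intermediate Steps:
b(Z) = 5 + (-11 + Z)*(16 + Z) (b(Z) = 5 + (Z + 16)*(Z - 11) = 5 + (16 + Z)*(-11 + Z) = 5 + (-11 + Z)*(16 + Z))
X = -7 (X = -9 + (-5 - 3)/(-2 - 2) = -9 - 8/(-4) = -9 - 8*(-¼) = -9 + 2 = -7)
q(M) = 2*M
b(W(0, 1))*q(X) = (-171 + (-5)² + 5*(-5))*(2*(-7)) = (-171 + 25 - 25)*(-14) = -171*(-14) = 2394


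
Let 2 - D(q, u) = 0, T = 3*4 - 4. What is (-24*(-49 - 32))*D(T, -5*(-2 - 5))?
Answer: 3888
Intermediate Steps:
T = 8 (T = 12 - 4 = 8)
D(q, u) = 2 (D(q, u) = 2 - 1*0 = 2 + 0 = 2)
(-24*(-49 - 32))*D(T, -5*(-2 - 5)) = -24*(-49 - 32)*2 = -24*(-81)*2 = 1944*2 = 3888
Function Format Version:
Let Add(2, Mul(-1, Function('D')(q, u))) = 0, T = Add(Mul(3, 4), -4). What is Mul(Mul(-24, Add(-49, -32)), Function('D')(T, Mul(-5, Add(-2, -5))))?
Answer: 3888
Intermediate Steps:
T = 8 (T = Add(12, -4) = 8)
Function('D')(q, u) = 2 (Function('D')(q, u) = Add(2, Mul(-1, 0)) = Add(2, 0) = 2)
Mul(Mul(-24, Add(-49, -32)), Function('D')(T, Mul(-5, Add(-2, -5)))) = Mul(Mul(-24, Add(-49, -32)), 2) = Mul(Mul(-24, -81), 2) = Mul(1944, 2) = 3888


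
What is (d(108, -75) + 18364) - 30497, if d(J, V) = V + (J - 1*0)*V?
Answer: -20308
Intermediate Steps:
d(J, V) = V + J*V (d(J, V) = V + (J + 0)*V = V + J*V)
(d(108, -75) + 18364) - 30497 = (-75*(1 + 108) + 18364) - 30497 = (-75*109 + 18364) - 30497 = (-8175 + 18364) - 30497 = 10189 - 30497 = -20308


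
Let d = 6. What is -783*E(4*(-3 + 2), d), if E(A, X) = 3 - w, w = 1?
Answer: -1566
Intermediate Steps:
E(A, X) = 2 (E(A, X) = 3 - 1*1 = 3 - 1 = 2)
-783*E(4*(-3 + 2), d) = -783*2 = -1566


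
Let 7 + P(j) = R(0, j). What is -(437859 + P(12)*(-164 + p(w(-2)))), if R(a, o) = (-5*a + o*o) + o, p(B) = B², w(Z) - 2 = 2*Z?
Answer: -414019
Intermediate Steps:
w(Z) = 2 + 2*Z
R(a, o) = o + o² - 5*a (R(a, o) = (-5*a + o²) + o = (o² - 5*a) + o = o + o² - 5*a)
P(j) = -7 + j + j² (P(j) = -7 + (j + j² - 5*0) = -7 + (j + j² + 0) = -7 + (j + j²) = -7 + j + j²)
-(437859 + P(12)*(-164 + p(w(-2)))) = -(437859 + (-7 + 12 + 12²)*(-164 + (2 + 2*(-2))²)) = -(437859 + (-7 + 12 + 144)*(-164 + (2 - 4)²)) = -(437859 + 149*(-164 + (-2)²)) = -(437859 + 149*(-164 + 4)) = -(437859 + 149*(-160)) = -(437859 - 23840) = -1*414019 = -414019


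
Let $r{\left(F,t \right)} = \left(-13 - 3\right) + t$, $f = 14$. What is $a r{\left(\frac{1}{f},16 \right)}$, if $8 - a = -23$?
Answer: $0$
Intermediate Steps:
$a = 31$ ($a = 8 - -23 = 8 + 23 = 31$)
$r{\left(F,t \right)} = -16 + t$
$a r{\left(\frac{1}{f},16 \right)} = 31 \left(-16 + 16\right) = 31 \cdot 0 = 0$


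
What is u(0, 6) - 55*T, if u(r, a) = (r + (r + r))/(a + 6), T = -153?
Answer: 8415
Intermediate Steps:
u(r, a) = 3*r/(6 + a) (u(r, a) = (r + 2*r)/(6 + a) = (3*r)/(6 + a) = 3*r/(6 + a))
u(0, 6) - 55*T = 3*0/(6 + 6) - 55*(-153) = 3*0/12 + 8415 = 3*0*(1/12) + 8415 = 0 + 8415 = 8415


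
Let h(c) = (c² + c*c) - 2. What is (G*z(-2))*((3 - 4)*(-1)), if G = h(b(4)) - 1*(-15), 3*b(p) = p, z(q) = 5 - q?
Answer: 1043/9 ≈ 115.89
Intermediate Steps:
b(p) = p/3
h(c) = -2 + 2*c² (h(c) = (c² + c²) - 2 = 2*c² - 2 = -2 + 2*c²)
G = 149/9 (G = (-2 + 2*((⅓)*4)²) - 1*(-15) = (-2 + 2*(4/3)²) + 15 = (-2 + 2*(16/9)) + 15 = (-2 + 32/9) + 15 = 14/9 + 15 = 149/9 ≈ 16.556)
(G*z(-2))*((3 - 4)*(-1)) = (149*(5 - 1*(-2))/9)*((3 - 4)*(-1)) = (149*(5 + 2)/9)*(-1*(-1)) = ((149/9)*7)*1 = (1043/9)*1 = 1043/9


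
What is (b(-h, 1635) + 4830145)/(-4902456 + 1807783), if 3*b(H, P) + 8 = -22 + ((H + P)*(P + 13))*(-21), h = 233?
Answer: 11343337/3094673 ≈ 3.6654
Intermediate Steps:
b(H, P) = -10 - 7*(13 + P)*(H + P) (b(H, P) = -8/3 + (-22 + ((H + P)*(P + 13))*(-21))/3 = -8/3 + (-22 + ((H + P)*(13 + P))*(-21))/3 = -8/3 + (-22 + ((13 + P)*(H + P))*(-21))/3 = -8/3 + (-22 - 21*(13 + P)*(H + P))/3 = -8/3 + (-22/3 - 7*(13 + P)*(H + P)) = -10 - 7*(13 + P)*(H + P))
(b(-h, 1635) + 4830145)/(-4902456 + 1807783) = ((-10 - (-91)*233 - 91*1635 - 7*1635**2 - 7*(-1*233)*1635) + 4830145)/(-4902456 + 1807783) = ((-10 - 91*(-233) - 148785 - 7*2673225 - 7*(-233)*1635) + 4830145)/(-3094673) = ((-10 + 21203 - 148785 - 18712575 + 2666685) + 4830145)*(-1/3094673) = (-16173482 + 4830145)*(-1/3094673) = -11343337*(-1/3094673) = 11343337/3094673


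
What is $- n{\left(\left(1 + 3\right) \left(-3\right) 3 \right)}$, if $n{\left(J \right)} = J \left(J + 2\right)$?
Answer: $-1224$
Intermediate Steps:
$n{\left(J \right)} = J \left(2 + J\right)$
$- n{\left(\left(1 + 3\right) \left(-3\right) 3 \right)} = - \left(1 + 3\right) \left(-3\right) 3 \left(2 + \left(1 + 3\right) \left(-3\right) 3\right) = - 4 \left(-3\right) 3 \left(2 + 4 \left(-3\right) 3\right) = - \left(-12\right) 3 \left(2 - 36\right) = - \left(-36\right) \left(2 - 36\right) = - \left(-36\right) \left(-34\right) = \left(-1\right) 1224 = -1224$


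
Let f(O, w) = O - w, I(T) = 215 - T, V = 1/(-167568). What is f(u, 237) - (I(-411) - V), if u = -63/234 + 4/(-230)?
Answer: -216265524463/250514160 ≈ -863.29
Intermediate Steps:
V = -1/167568 ≈ -5.9677e-6
u = -857/2990 (u = -63*1/234 + 4*(-1/230) = -7/26 - 2/115 = -857/2990 ≈ -0.28662)
f(u, 237) - (I(-411) - V) = (-857/2990 - 1*237) - ((215 - 1*(-411)) - 1*(-1/167568)) = (-857/2990 - 237) - ((215 + 411) + 1/167568) = -709487/2990 - (626 + 1/167568) = -709487/2990 - 1*104897569/167568 = -709487/2990 - 104897569/167568 = -216265524463/250514160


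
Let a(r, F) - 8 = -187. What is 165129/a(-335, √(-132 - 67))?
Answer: -165129/179 ≈ -922.51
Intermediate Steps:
a(r, F) = -179 (a(r, F) = 8 - 187 = -179)
165129/a(-335, √(-132 - 67)) = 165129/(-179) = 165129*(-1/179) = -165129/179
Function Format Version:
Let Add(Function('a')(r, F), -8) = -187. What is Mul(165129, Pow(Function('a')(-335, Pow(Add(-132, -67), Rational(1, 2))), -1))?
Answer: Rational(-165129, 179) ≈ -922.51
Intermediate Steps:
Function('a')(r, F) = -179 (Function('a')(r, F) = Add(8, -187) = -179)
Mul(165129, Pow(Function('a')(-335, Pow(Add(-132, -67), Rational(1, 2))), -1)) = Mul(165129, Pow(-179, -1)) = Mul(165129, Rational(-1, 179)) = Rational(-165129, 179)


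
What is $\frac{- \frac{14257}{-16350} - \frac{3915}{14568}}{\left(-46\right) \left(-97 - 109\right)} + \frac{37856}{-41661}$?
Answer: $- \frac{4746511443252773}{5223961011333600} \approx -0.9086$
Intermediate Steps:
$\frac{- \frac{14257}{-16350} - \frac{3915}{14568}}{\left(-46\right) \left(-97 - 109\right)} + \frac{37856}{-41661} = \frac{\left(-14257\right) \left(- \frac{1}{16350}\right) - \frac{1305}{4856}}{\left(-46\right) \left(-206\right)} + 37856 \left(- \frac{1}{41661}\right) = \frac{\frac{14257}{16350} - \frac{1305}{4856}}{9476} - \frac{37856}{41661} = \frac{23947621}{39697800} \cdot \frac{1}{9476} - \frac{37856}{41661} = \frac{23947621}{376176352800} - \frac{37856}{41661} = - \frac{4746511443252773}{5223961011333600}$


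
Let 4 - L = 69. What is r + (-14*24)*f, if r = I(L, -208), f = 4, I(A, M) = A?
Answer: -1409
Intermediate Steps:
L = -65 (L = 4 - 1*69 = 4 - 69 = -65)
r = -65
r + (-14*24)*f = -65 - 14*24*4 = -65 - 336*4 = -65 - 1344 = -1409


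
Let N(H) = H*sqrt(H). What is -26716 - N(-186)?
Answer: -26716 + 186*I*sqrt(186) ≈ -26716.0 + 2536.7*I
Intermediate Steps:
N(H) = H**(3/2)
-26716 - N(-186) = -26716 - (-186)**(3/2) = -26716 - (-186)*I*sqrt(186) = -26716 + 186*I*sqrt(186)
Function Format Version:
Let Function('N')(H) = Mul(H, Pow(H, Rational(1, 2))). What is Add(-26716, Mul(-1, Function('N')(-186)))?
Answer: Add(-26716, Mul(186, I, Pow(186, Rational(1, 2)))) ≈ Add(-26716., Mul(2536.7, I))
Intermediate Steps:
Function('N')(H) = Pow(H, Rational(3, 2))
Add(-26716, Mul(-1, Function('N')(-186))) = Add(-26716, Mul(-1, Pow(-186, Rational(3, 2)))) = Add(-26716, Mul(-1, Mul(-186, I, Pow(186, Rational(1, 2))))) = Add(-26716, Mul(186, I, Pow(186, Rational(1, 2))))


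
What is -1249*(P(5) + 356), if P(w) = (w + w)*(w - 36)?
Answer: -57454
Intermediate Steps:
P(w) = 2*w*(-36 + w) (P(w) = (2*w)*(-36 + w) = 2*w*(-36 + w))
-1249*(P(5) + 356) = -1249*(2*5*(-36 + 5) + 356) = -1249*(2*5*(-31) + 356) = -1249*(-310 + 356) = -1249*46 = -57454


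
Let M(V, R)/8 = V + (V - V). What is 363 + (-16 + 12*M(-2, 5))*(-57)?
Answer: 12219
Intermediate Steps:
M(V, R) = 8*V (M(V, R) = 8*(V + (V - V)) = 8*(V + 0) = 8*V)
363 + (-16 + 12*M(-2, 5))*(-57) = 363 + (-16 + 12*(8*(-2)))*(-57) = 363 + (-16 + 12*(-16))*(-57) = 363 + (-16 - 192)*(-57) = 363 - 208*(-57) = 363 + 11856 = 12219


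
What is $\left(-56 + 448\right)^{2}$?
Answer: $153664$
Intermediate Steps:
$\left(-56 + 448\right)^{2} = 392^{2} = 153664$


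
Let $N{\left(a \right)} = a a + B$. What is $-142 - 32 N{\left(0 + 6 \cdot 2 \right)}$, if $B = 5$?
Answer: $-4910$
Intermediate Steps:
$N{\left(a \right)} = 5 + a^{2}$ ($N{\left(a \right)} = a a + 5 = a^{2} + 5 = 5 + a^{2}$)
$-142 - 32 N{\left(0 + 6 \cdot 2 \right)} = -142 - 32 \left(5 + \left(0 + 6 \cdot 2\right)^{2}\right) = -142 - 32 \left(5 + \left(0 + 12\right)^{2}\right) = -142 - 32 \left(5 + 12^{2}\right) = -142 - 32 \left(5 + 144\right) = -142 - 4768 = -4910$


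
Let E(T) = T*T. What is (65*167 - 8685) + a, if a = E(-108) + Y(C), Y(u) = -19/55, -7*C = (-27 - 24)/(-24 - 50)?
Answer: 760851/55 ≈ 13834.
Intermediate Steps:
C = -51/518 (C = -(-27 - 24)/(7*(-24 - 50)) = -(-51)/(7*(-74)) = -(-51)*(-1)/(7*74) = -⅐*51/74 = -51/518 ≈ -0.098456)
E(T) = T²
Y(u) = -19/55 (Y(u) = -19*1/55 = -19/55)
a = 641501/55 (a = (-108)² - 19/55 = 11664 - 19/55 = 641501/55 ≈ 11664.)
(65*167 - 8685) + a = (65*167 - 8685) + 641501/55 = (10855 - 8685) + 641501/55 = 2170 + 641501/55 = 760851/55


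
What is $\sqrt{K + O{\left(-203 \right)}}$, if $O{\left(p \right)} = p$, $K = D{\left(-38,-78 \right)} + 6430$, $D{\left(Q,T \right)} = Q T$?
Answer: $\sqrt{9191} \approx 95.87$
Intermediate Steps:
$K = 9394$ ($K = \left(-38\right) \left(-78\right) + 6430 = 2964 + 6430 = 9394$)
$\sqrt{K + O{\left(-203 \right)}} = \sqrt{9394 - 203} = \sqrt{9191}$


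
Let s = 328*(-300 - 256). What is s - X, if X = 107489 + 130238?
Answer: -420095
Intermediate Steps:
X = 237727
s = -182368 (s = 328*(-556) = -182368)
s - X = -182368 - 1*237727 = -182368 - 237727 = -420095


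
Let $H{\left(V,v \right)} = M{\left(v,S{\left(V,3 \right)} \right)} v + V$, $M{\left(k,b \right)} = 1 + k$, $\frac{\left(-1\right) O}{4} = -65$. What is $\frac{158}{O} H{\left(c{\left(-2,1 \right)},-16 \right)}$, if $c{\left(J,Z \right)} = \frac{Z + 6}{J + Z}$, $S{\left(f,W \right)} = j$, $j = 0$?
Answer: $\frac{18407}{130} \approx 141.59$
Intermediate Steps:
$O = 260$ ($O = \left(-4\right) \left(-65\right) = 260$)
$S{\left(f,W \right)} = 0$
$c{\left(J,Z \right)} = \frac{6 + Z}{J + Z}$
$H{\left(V,v \right)} = V + v \left(1 + v\right)$ ($H{\left(V,v \right)} = \left(1 + v\right) v + V = v \left(1 + v\right) + V = V + v \left(1 + v\right)$)
$\frac{158}{O} H{\left(c{\left(-2,1 \right)},-16 \right)} = \frac{158}{260} \left(\frac{6 + 1}{-2 + 1} - 16 \left(1 - 16\right)\right) = 158 \cdot \frac{1}{260} \left(\frac{1}{-1} \cdot 7 - -240\right) = \frac{79 \left(\left(-1\right) 7 + 240\right)}{130} = \frac{79 \left(-7 + 240\right)}{130} = \frac{79}{130} \cdot 233 = \frac{18407}{130}$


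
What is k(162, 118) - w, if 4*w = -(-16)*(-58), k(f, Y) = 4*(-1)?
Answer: 228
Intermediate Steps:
k(f, Y) = -4
w = -232 (w = (-(-16)*(-58))/4 = (-2*464)/4 = (¼)*(-928) = -232)
k(162, 118) - w = -4 - 1*(-232) = -4 + 232 = 228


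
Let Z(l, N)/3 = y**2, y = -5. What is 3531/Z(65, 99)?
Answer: 1177/25 ≈ 47.080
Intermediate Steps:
Z(l, N) = 75 (Z(l, N) = 3*(-5)**2 = 3*25 = 75)
3531/Z(65, 99) = 3531/75 = 3531*(1/75) = 1177/25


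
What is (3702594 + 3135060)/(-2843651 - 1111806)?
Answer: -6837654/3955457 ≈ -1.7287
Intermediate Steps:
(3702594 + 3135060)/(-2843651 - 1111806) = 6837654/(-3955457) = 6837654*(-1/3955457) = -6837654/3955457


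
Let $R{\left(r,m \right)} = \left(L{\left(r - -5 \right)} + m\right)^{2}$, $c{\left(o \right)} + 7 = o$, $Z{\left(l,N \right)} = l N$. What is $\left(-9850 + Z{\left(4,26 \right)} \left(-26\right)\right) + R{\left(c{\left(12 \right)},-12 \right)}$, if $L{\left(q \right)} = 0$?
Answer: $-12410$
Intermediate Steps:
$Z{\left(l,N \right)} = N l$
$c{\left(o \right)} = -7 + o$
$R{\left(r,m \right)} = m^{2}$ ($R{\left(r,m \right)} = \left(0 + m\right)^{2} = m^{2}$)
$\left(-9850 + Z{\left(4,26 \right)} \left(-26\right)\right) + R{\left(c{\left(12 \right)},-12 \right)} = \left(-9850 + 26 \cdot 4 \left(-26\right)\right) + \left(-12\right)^{2} = \left(-9850 + 104 \left(-26\right)\right) + 144 = \left(-9850 - 2704\right) + 144 = -12554 + 144 = -12410$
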